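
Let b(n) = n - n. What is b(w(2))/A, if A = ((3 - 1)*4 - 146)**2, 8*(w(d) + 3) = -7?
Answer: 0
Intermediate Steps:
w(d) = -31/8 (w(d) = -3 + (1/8)*(-7) = -3 - 7/8 = -31/8)
b(n) = 0
A = 19044 (A = (2*4 - 146)**2 = (8 - 146)**2 = (-138)**2 = 19044)
b(w(2))/A = 0/19044 = 0*(1/19044) = 0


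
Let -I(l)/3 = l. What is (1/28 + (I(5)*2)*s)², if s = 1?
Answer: 703921/784 ≈ 897.86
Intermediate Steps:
I(l) = -3*l
(1/28 + (I(5)*2)*s)² = (1/28 + (-3*5*2)*1)² = (1/28 - 15*2*1)² = (1/28 - 30*1)² = (1/28 - 30)² = (-839/28)² = 703921/784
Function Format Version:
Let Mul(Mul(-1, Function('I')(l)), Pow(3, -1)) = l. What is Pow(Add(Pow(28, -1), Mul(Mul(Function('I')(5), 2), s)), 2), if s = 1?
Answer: Rational(703921, 784) ≈ 897.86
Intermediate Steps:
Function('I')(l) = Mul(-3, l)
Pow(Add(Pow(28, -1), Mul(Mul(Function('I')(5), 2), s)), 2) = Pow(Add(Pow(28, -1), Mul(Mul(Mul(-3, 5), 2), 1)), 2) = Pow(Add(Rational(1, 28), Mul(Mul(-15, 2), 1)), 2) = Pow(Add(Rational(1, 28), Mul(-30, 1)), 2) = Pow(Add(Rational(1, 28), -30), 2) = Pow(Rational(-839, 28), 2) = Rational(703921, 784)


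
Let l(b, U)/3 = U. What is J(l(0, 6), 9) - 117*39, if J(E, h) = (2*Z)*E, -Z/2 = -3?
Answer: -4347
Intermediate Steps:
Z = 6 (Z = -2*(-3) = 6)
l(b, U) = 3*U
J(E, h) = 12*E (J(E, h) = (2*6)*E = 12*E)
J(l(0, 6), 9) - 117*39 = 12*(3*6) - 117*39 = 12*18 - 4563 = 216 - 4563 = -4347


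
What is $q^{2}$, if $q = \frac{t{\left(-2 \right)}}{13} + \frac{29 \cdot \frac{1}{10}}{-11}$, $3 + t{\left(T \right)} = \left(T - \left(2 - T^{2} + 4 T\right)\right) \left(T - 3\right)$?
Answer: $\frac{26081449}{2044900} \approx 12.754$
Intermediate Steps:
$t{\left(T \right)} = -3 + \left(-3 + T\right) \left(-2 + T^{2} - 3 T\right)$ ($t{\left(T \right)} = -3 + \left(T - \left(2 - T^{2} + 4 T\right)\right) \left(T - 3\right) = -3 + \left(T - \left(2 - T^{2} + 4 T\right)\right) \left(-3 + T\right) = -3 + \left(-2 + T^{2} - 3 T\right) \left(-3 + T\right) = -3 + \left(-3 + T\right) \left(-2 + T^{2} - 3 T\right)$)
$q = - \frac{5107}{1430}$ ($q = \frac{3 + \left(-2\right)^{3} - 6 \left(-2\right)^{2} + 7 \left(-2\right)}{13} + \frac{29 \cdot \frac{1}{10}}{-11} = \left(3 - 8 - 24 - 14\right) \frac{1}{13} + 29 \cdot \frac{1}{10} \left(- \frac{1}{11}\right) = \left(3 - 8 - 24 - 14\right) \frac{1}{13} + \frac{29}{10} \left(- \frac{1}{11}\right) = \left(-43\right) \frac{1}{13} - \frac{29}{110} = - \frac{43}{13} - \frac{29}{110} = - \frac{5107}{1430} \approx -3.5713$)
$q^{2} = \left(- \frac{5107}{1430}\right)^{2} = \frac{26081449}{2044900}$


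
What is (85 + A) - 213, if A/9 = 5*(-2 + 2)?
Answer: -128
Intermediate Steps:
A = 0 (A = 9*(5*(-2 + 2)) = 9*(5*0) = 9*0 = 0)
(85 + A) - 213 = (85 + 0) - 213 = 85 - 213 = -128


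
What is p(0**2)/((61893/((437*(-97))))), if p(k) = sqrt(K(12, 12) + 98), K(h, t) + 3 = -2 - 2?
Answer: -1843*sqrt(91)/2691 ≈ -6.5333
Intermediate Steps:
K(h, t) = -7 (K(h, t) = -3 + (-2 - 2) = -3 - 4 = -7)
p(k) = sqrt(91) (p(k) = sqrt(-7 + 98) = sqrt(91))
p(0**2)/((61893/((437*(-97))))) = sqrt(91)/((61893/((437*(-97))))) = sqrt(91)/((61893/(-42389))) = sqrt(91)/((61893*(-1/42389))) = sqrt(91)/(-2691/1843) = sqrt(91)*(-1843/2691) = -1843*sqrt(91)/2691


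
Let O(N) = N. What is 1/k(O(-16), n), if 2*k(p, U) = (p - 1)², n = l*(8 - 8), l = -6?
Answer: 2/289 ≈ 0.0069204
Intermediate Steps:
n = 0 (n = -6*(8 - 8) = -6*0 = 0)
k(p, U) = (-1 + p)²/2 (k(p, U) = (p - 1)²/2 = (-1 + p)²/2)
1/k(O(-16), n) = 1/((-1 - 16)²/2) = 1/((½)*(-17)²) = 1/((½)*289) = 1/(289/2) = 2/289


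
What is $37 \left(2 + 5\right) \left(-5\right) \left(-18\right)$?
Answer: $23310$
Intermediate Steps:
$37 \left(2 + 5\right) \left(-5\right) \left(-18\right) = 37 \cdot 7 \left(-5\right) \left(-18\right) = 37 \left(-35\right) \left(-18\right) = \left(-1295\right) \left(-18\right) = 23310$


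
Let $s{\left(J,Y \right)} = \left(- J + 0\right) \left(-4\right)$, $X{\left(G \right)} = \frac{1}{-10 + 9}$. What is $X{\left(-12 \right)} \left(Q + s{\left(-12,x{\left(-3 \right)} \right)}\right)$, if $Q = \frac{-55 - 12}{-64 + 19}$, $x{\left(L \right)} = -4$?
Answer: $\frac{2093}{45} \approx 46.511$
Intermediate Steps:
$X{\left(G \right)} = -1$ ($X{\left(G \right)} = \frac{1}{-1} = -1$)
$Q = \frac{67}{45}$ ($Q = - \frac{67}{-45} = \left(-67\right) \left(- \frac{1}{45}\right) = \frac{67}{45} \approx 1.4889$)
$s{\left(J,Y \right)} = 4 J$ ($s{\left(J,Y \right)} = - J \left(-4\right) = 4 J$)
$X{\left(-12 \right)} \left(Q + s{\left(-12,x{\left(-3 \right)} \right)}\right) = - (\frac{67}{45} + 4 \left(-12\right)) = - (\frac{67}{45} - 48) = \left(-1\right) \left(- \frac{2093}{45}\right) = \frac{2093}{45}$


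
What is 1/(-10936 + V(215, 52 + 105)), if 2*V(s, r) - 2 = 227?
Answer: -2/21643 ≈ -9.2409e-5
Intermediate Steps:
V(s, r) = 229/2 (V(s, r) = 1 + (½)*227 = 1 + 227/2 = 229/2)
1/(-10936 + V(215, 52 + 105)) = 1/(-10936 + 229/2) = 1/(-21643/2) = -2/21643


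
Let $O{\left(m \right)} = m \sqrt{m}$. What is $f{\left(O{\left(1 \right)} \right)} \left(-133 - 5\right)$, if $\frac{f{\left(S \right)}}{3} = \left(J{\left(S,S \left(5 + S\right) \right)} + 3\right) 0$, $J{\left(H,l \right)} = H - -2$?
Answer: $0$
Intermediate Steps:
$O{\left(m \right)} = m^{\frac{3}{2}}$
$J{\left(H,l \right)} = 2 + H$ ($J{\left(H,l \right)} = H + 2 = 2 + H$)
$f{\left(S \right)} = 0$ ($f{\left(S \right)} = 3 \left(\left(2 + S\right) + 3\right) 0 = 3 \left(5 + S\right) 0 = 3 \cdot 0 = 0$)
$f{\left(O{\left(1 \right)} \right)} \left(-133 - 5\right) = 0 \left(-133 - 5\right) = 0 \left(-138\right) = 0$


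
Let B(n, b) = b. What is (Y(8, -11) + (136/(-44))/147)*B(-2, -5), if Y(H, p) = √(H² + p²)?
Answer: 170/1617 - 5*√185 ≈ -67.902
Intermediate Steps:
(Y(8, -11) + (136/(-44))/147)*B(-2, -5) = (√(8² + (-11)²) + (136/(-44))/147)*(-5) = (√(64 + 121) + (136*(-1/44))*(1/147))*(-5) = (√185 - 34/11*1/147)*(-5) = (√185 - 34/1617)*(-5) = (-34/1617 + √185)*(-5) = 170/1617 - 5*√185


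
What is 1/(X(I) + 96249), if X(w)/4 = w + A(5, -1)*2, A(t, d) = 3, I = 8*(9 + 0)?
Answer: 1/96561 ≈ 1.0356e-5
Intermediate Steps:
I = 72 (I = 8*9 = 72)
X(w) = 24 + 4*w (X(w) = 4*(w + 3*2) = 4*(w + 6) = 4*(6 + w) = 24 + 4*w)
1/(X(I) + 96249) = 1/((24 + 4*72) + 96249) = 1/((24 + 288) + 96249) = 1/(312 + 96249) = 1/96561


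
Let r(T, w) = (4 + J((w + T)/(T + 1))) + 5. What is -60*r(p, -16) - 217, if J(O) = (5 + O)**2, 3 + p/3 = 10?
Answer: -289972/121 ≈ -2396.5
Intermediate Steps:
p = 21 (p = -9 + 3*10 = -9 + 30 = 21)
r(T, w) = 9 + (5 + (T + w)/(1 + T))**2 (r(T, w) = (4 + (5 + (w + T)/(T + 1))**2) + 5 = (4 + (5 + (T + w)/(1 + T))**2) + 5 = 9 + (5 + (T + w)/(1 + T))**2)
-60*r(p, -16) - 217 = -60*(9 + (5 - 16 + 6*21)**2/(1 + 21)**2) - 217 = -60*(9 + (5 - 16 + 126)**2/22**2) - 217 = -60*(9 + (1/484)*115**2) - 217 = -60*(9 + (1/484)*13225) - 217 = -60*(9 + 13225/484) - 217 = -60*17581/484 - 217 = -263715/121 - 217 = -289972/121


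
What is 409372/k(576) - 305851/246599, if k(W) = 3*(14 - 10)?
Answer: 25236763904/739797 ≈ 34113.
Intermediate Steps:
k(W) = 12 (k(W) = 3*4 = 12)
409372/k(576) - 305851/246599 = 409372/12 - 305851/246599 = 409372*(1/12) - 305851*1/246599 = 102343/3 - 305851/246599 = 25236763904/739797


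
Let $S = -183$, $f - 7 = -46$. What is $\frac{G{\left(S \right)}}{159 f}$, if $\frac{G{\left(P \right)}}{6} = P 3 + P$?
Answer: $\frac{488}{689} \approx 0.70827$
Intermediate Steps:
$f = -39$ ($f = 7 - 46 = -39$)
$G{\left(P \right)} = 24 P$ ($G{\left(P \right)} = 6 \left(P 3 + P\right) = 6 \left(3 P + P\right) = 6 \cdot 4 P = 24 P$)
$\frac{G{\left(S \right)}}{159 f} = \frac{24 \left(-183\right)}{159 \left(-39\right)} = - \frac{4392}{-6201} = \left(-4392\right) \left(- \frac{1}{6201}\right) = \frac{488}{689}$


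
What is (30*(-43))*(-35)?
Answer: 45150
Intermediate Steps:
(30*(-43))*(-35) = -1290*(-35) = 45150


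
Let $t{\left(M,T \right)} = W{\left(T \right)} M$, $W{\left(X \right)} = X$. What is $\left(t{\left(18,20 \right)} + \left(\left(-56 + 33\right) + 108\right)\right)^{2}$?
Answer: $198025$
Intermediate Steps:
$t{\left(M,T \right)} = M T$ ($t{\left(M,T \right)} = T M = M T$)
$\left(t{\left(18,20 \right)} + \left(\left(-56 + 33\right) + 108\right)\right)^{2} = \left(18 \cdot 20 + \left(\left(-56 + 33\right) + 108\right)\right)^{2} = \left(360 + \left(-23 + 108\right)\right)^{2} = \left(360 + 85\right)^{2} = 445^{2} = 198025$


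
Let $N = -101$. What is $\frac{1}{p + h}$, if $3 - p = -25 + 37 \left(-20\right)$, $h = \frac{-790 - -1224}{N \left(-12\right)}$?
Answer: $\frac{606}{465625} \approx 0.0013015$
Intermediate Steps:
$h = \frac{217}{606}$ ($h = \frac{-790 - -1224}{\left(-101\right) \left(-12\right)} = \frac{-790 + 1224}{1212} = 434 \cdot \frac{1}{1212} = \frac{217}{606} \approx 0.35809$)
$p = 768$ ($p = 3 - \left(-25 + 37 \left(-20\right)\right) = 3 - \left(-25 - 740\right) = 3 - -765 = 3 + 765 = 768$)
$\frac{1}{p + h} = \frac{1}{768 + \frac{217}{606}} = \frac{1}{\frac{465625}{606}} = \frac{606}{465625}$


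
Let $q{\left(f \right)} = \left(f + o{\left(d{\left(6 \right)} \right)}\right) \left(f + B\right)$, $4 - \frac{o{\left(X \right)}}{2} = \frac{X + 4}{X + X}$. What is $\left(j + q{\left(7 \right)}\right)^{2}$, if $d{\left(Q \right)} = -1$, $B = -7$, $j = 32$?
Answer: $1024$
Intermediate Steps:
$o{\left(X \right)} = 8 - \frac{4 + X}{X}$ ($o{\left(X \right)} = 8 - 2 \frac{X + 4}{X + X} = 8 - 2 \frac{4 + X}{2 X} = 8 - \frac{4 + X}{X}$)
$q{\left(f \right)} = \left(-7 + f\right) \left(11 + f\right)$ ($q{\left(f \right)} = \left(f + \left(7 - \frac{4}{-1}\right)\right) \left(f - 7\right) = \left(f + \left(7 - -4\right)\right) \left(-7 + f\right) = \left(f + \left(7 + 4\right)\right) \left(-7 + f\right) = \left(f + 11\right) \left(-7 + f\right) = \left(11 + f\right) \left(-7 + f\right) = \left(-7 + f\right) \left(11 + f\right)$)
$\left(j + q{\left(7 \right)}\right)^{2} = \left(32 + \left(-77 + 7^{2} + 4 \cdot 7\right)\right)^{2} = \left(32 + \left(-77 + 49 + 28\right)\right)^{2} = \left(32 + 0\right)^{2} = 32^{2} = 1024$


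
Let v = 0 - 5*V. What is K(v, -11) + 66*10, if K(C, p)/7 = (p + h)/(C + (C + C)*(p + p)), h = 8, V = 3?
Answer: 141893/215 ≈ 659.97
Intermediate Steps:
v = -15 (v = 0 - 5*3 = 0 - 15 = -15)
K(C, p) = 7*(8 + p)/(C + 4*C*p) (K(C, p) = 7*((p + 8)/(C + (C + C)*(p + p))) = 7*((8 + p)/(C + (2*C)*(2*p))) = 7*((8 + p)/(C + 4*C*p)) = 7*(8 + p)/(C + 4*C*p))
K(v, -11) + 66*10 = 7*(8 - 11)/(-15*(1 + 4*(-11))) + 66*10 = 7*(-1/15)*(-3)/(1 - 44) + 660 = 7*(-1/15)*(-3)/(-43) + 660 = 7*(-1/15)*(-1/43)*(-3) + 660 = -7/215 + 660 = 141893/215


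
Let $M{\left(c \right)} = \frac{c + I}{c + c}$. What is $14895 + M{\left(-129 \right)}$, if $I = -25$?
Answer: $\frac{1921532}{129} \approx 14896.0$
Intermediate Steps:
$M{\left(c \right)} = \frac{-25 + c}{2 c}$ ($M{\left(c \right)} = \frac{c - 25}{c + c} = \frac{-25 + c}{2 c}$)
$14895 + M{\left(-129 \right)} = 14895 + \frac{-25 - 129}{2 \left(-129\right)} = 14895 + \frac{1}{2} \left(- \frac{1}{129}\right) \left(-154\right) = 14895 + \frac{77}{129} = \frac{1921532}{129}$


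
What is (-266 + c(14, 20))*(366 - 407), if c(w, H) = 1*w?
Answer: 10332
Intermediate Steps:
c(w, H) = w
(-266 + c(14, 20))*(366 - 407) = (-266 + 14)*(366 - 407) = -252*(-41) = 10332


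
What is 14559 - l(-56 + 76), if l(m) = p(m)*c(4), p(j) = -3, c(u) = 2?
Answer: 14565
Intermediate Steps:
l(m) = -6 (l(m) = -3*2 = -6)
14559 - l(-56 + 76) = 14559 - 1*(-6) = 14559 + 6 = 14565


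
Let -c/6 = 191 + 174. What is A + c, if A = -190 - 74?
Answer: -2454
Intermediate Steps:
c = -2190 (c = -6*(191 + 174) = -6*365 = -2190)
A = -264
A + c = -264 - 2190 = -2454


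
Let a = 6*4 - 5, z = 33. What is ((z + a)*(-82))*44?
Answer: -187616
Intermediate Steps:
a = 19 (a = 24 - 5 = 19)
((z + a)*(-82))*44 = ((33 + 19)*(-82))*44 = (52*(-82))*44 = -4264*44 = -187616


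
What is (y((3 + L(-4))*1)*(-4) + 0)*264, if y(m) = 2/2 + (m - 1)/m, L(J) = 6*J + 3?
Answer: -6512/3 ≈ -2170.7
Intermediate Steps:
L(J) = 3 + 6*J
y(m) = 1 + (-1 + m)/m (y(m) = 2*(½) + (-1 + m)/m = 1 + (-1 + m)/m)
(y((3 + L(-4))*1)*(-4) + 0)*264 = ((2 - 1/((3 + (3 + 6*(-4)))*1))*(-4) + 0)*264 = ((2 - 1/((3 + (3 - 24))*1))*(-4) + 0)*264 = ((2 - 1/((3 - 21)*1))*(-4) + 0)*264 = ((2 - 1/((-18*1)))*(-4) + 0)*264 = ((2 - 1/(-18))*(-4) + 0)*264 = ((2 - 1*(-1/18))*(-4) + 0)*264 = ((2 + 1/18)*(-4) + 0)*264 = ((37/18)*(-4) + 0)*264 = (-74/9 + 0)*264 = -74/9*264 = -6512/3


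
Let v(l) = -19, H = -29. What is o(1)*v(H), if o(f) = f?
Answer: -19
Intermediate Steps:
o(1)*v(H) = 1*(-19) = -19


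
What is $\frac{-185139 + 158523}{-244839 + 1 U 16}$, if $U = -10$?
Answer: $\frac{26616}{244999} \approx 0.10864$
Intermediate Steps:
$\frac{-185139 + 158523}{-244839 + 1 U 16} = \frac{-185139 + 158523}{-244839 + 1 \left(-10\right) 16} = - \frac{26616}{-244839 - 160} = - \frac{26616}{-244999} = \left(-26616\right) \left(- \frac{1}{244999}\right) = \frac{26616}{244999}$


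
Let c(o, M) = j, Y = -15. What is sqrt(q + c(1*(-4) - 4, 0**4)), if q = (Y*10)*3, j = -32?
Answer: I*sqrt(482) ≈ 21.954*I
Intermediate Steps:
c(o, M) = -32
q = -450 (q = -15*10*3 = -150*3 = -450)
sqrt(q + c(1*(-4) - 4, 0**4)) = sqrt(-450 - 32) = sqrt(-482) = I*sqrt(482)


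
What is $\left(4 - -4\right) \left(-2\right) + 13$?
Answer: $-3$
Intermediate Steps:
$\left(4 - -4\right) \left(-2\right) + 13 = \left(4 + 4\right) \left(-2\right) + 13 = 8 \left(-2\right) + 13 = -16 + 13 = -3$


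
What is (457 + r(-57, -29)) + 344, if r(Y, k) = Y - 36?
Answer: 708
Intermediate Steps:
r(Y, k) = -36 + Y
(457 + r(-57, -29)) + 344 = (457 + (-36 - 57)) + 344 = (457 - 93) + 344 = 364 + 344 = 708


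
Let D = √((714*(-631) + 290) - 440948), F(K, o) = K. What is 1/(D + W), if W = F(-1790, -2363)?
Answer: -895/2047646 - I*√222798/2047646 ≈ -0.00043709 - 0.00023052*I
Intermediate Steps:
W = -1790
D = 2*I*√222798 (D = √((-450534 + 290) - 440948) = √(-450244 - 440948) = √(-891192) = 2*I*√222798 ≈ 944.03*I)
1/(D + W) = 1/(2*I*√222798 - 1790) = 1/(-1790 + 2*I*√222798)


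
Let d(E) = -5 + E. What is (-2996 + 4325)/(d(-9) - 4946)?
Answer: -1329/4960 ≈ -0.26794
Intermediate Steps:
(-2996 + 4325)/(d(-9) - 4946) = (-2996 + 4325)/((-5 - 9) - 4946) = 1329/(-14 - 4946) = 1329/(-4960) = 1329*(-1/4960) = -1329/4960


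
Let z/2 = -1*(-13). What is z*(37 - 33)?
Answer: 104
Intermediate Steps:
z = 26 (z = 2*(-1*(-13)) = 2*13 = 26)
z*(37 - 33) = 26*(37 - 33) = 26*4 = 104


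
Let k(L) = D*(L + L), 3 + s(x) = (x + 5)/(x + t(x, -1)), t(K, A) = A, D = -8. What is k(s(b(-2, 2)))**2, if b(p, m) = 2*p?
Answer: 65536/25 ≈ 2621.4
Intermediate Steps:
s(x) = -3 + (5 + x)/(-1 + x) (s(x) = -3 + (x + 5)/(x - 1) = -3 + (5 + x)/(-1 + x))
k(L) = -16*L (k(L) = -8*(L + L) = -16*L)
k(s(b(-2, 2)))**2 = (-32*(4 - 2*(-2))/(-1 + 2*(-2)))**2 = (-32*(4 - 1*(-4))/(-1 - 4))**2 = (-32*(4 + 4)/(-5))**2 = (-32*(-1)*8/5)**2 = (-16*(-16/5))**2 = (256/5)**2 = 65536/25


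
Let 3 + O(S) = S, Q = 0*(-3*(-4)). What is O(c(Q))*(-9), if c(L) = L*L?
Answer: 27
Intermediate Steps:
Q = 0 (Q = 0*12 = 0)
c(L) = L**2
O(S) = -3 + S
O(c(Q))*(-9) = (-3 + 0**2)*(-9) = (-3 + 0)*(-9) = -3*(-9) = 27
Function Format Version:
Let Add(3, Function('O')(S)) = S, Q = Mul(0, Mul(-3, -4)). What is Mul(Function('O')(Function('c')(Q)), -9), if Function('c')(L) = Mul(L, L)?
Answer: 27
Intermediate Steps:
Q = 0 (Q = Mul(0, 12) = 0)
Function('c')(L) = Pow(L, 2)
Function('O')(S) = Add(-3, S)
Mul(Function('O')(Function('c')(Q)), -9) = Mul(Add(-3, Pow(0, 2)), -9) = Mul(Add(-3, 0), -9) = Mul(-3, -9) = 27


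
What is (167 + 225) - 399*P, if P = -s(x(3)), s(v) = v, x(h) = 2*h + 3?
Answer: 3983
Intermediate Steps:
x(h) = 3 + 2*h
P = -9 (P = -(3 + 2*3) = -(3 + 6) = -1*9 = -9)
(167 + 225) - 399*P = (167 + 225) - 399*(-9) = 392 + 3591 = 3983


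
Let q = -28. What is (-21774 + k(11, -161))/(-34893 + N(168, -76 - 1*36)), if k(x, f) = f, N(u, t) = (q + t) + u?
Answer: 4387/6973 ≈ 0.62914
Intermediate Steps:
N(u, t) = -28 + t + u (N(u, t) = (-28 + t) + u = -28 + t + u)
(-21774 + k(11, -161))/(-34893 + N(168, -76 - 1*36)) = (-21774 - 161)/(-34893 + (-28 + (-76 - 1*36) + 168)) = -21935/(-34893 + (-28 + (-76 - 36) + 168)) = -21935/(-34893 + (-28 - 112 + 168)) = -21935/(-34893 + 28) = -21935/(-34865) = -21935*(-1/34865) = 4387/6973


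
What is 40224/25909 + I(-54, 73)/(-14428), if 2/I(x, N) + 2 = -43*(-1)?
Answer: 11897187467/7663208566 ≈ 1.5525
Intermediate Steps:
I(x, N) = 2/41 (I(x, N) = 2/(-2 - 43*(-1)) = 2/(-2 + 43) = 2/41)
40224/25909 + I(-54, 73)/(-14428) = 40224/25909 + (2/41)/(-14428) = 40224*(1/25909) + (2/41)*(-1/14428) = 40224/25909 - 1/295774 = 11897187467/7663208566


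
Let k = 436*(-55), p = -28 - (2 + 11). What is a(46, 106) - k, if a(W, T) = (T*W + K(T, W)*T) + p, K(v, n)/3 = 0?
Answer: 28815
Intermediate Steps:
K(v, n) = 0 (K(v, n) = 3*0 = 0)
p = -41 (p = -28 - 1*13 = -28 - 13 = -41)
a(W, T) = -41 + T*W (a(W, T) = (T*W + 0*T) - 41 = (T*W + 0) - 41 = T*W - 41 = -41 + T*W)
k = -23980
a(46, 106) - k = (-41 + 106*46) - 1*(-23980) = (-41 + 4876) + 23980 = 4835 + 23980 = 28815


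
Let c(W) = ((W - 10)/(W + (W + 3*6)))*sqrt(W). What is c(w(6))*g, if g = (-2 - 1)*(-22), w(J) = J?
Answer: -44*sqrt(6)/5 ≈ -21.556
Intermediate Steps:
g = 66 (g = -3*(-22) = 66)
c(W) = sqrt(W)*(-10 + W)/(18 + 2*W) (c(W) = ((-10 + W)/(W + (W + 18)))*sqrt(W) = ((-10 + W)/(W + (18 + W)))*sqrt(W) = ((-10 + W)/(18 + 2*W))*sqrt(W) = sqrt(W)*(-10 + W)/(18 + 2*W))
c(w(6))*g = (sqrt(6)*(-10 + 6)/(2*(9 + 6)))*66 = ((1/2)*sqrt(6)*(-4)/15)*66 = ((1/2)*sqrt(6)*(1/15)*(-4))*66 = -2*sqrt(6)/15*66 = -44*sqrt(6)/5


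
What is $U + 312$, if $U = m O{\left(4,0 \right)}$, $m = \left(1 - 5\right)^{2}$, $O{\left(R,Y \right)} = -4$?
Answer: $248$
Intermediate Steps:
$m = 16$ ($m = \left(-4\right)^{2} = 16$)
$U = -64$ ($U = 16 \left(-4\right) = -64$)
$U + 312 = -64 + 312 = 248$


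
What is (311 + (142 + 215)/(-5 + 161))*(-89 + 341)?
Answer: 1026333/13 ≈ 78949.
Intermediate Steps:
(311 + (142 + 215)/(-5 + 161))*(-89 + 341) = (311 + 357/156)*252 = (311 + 357*(1/156))*252 = (311 + 119/52)*252 = (16291/52)*252 = 1026333/13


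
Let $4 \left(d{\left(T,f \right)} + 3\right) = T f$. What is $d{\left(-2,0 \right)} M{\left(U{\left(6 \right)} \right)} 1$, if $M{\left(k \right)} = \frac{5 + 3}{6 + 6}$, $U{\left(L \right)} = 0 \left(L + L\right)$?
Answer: $-2$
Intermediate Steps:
$d{\left(T,f \right)} = -3 + \frac{T f}{4}$
$U{\left(L \right)} = 0$ ($U{\left(L \right)} = 0 \cdot 2 L = 0$)
$M{\left(k \right)} = \frac{2}{3}$ ($M{\left(k \right)} = \frac{8}{12} = 8 \cdot \frac{1}{12} = \frac{2}{3}$)
$d{\left(-2,0 \right)} M{\left(U{\left(6 \right)} \right)} 1 = \left(-3 + \frac{1}{4} \left(-2\right) 0\right) \frac{2}{3} \cdot 1 = \left(-3 + 0\right) \frac{2}{3} \cdot 1 = \left(-3\right) \frac{2}{3} \cdot 1 = \left(-2\right) 1 = -2$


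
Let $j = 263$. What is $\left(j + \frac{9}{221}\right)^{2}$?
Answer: $\frac{3379329424}{48841} \approx 69190.0$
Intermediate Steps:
$\left(j + \frac{9}{221}\right)^{2} = \left(263 + \frac{9}{221}\right)^{2} = \left(\frac{58132}{221}\right)^{2} = \frac{3379329424}{48841}$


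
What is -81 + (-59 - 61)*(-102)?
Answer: 12159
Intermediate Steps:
-81 + (-59 - 61)*(-102) = -81 - 120*(-102) = -81 + 12240 = 12159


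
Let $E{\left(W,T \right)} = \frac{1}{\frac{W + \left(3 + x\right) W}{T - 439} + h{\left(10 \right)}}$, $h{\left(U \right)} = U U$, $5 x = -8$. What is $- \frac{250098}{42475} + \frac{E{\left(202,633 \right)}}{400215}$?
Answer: $- \frac{995164351446293}{169012171239600} \approx -5.8881$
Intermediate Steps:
$x = - \frac{8}{5}$ ($x = \frac{1}{5} \left(-8\right) = - \frac{8}{5} \approx -1.6$)
$h{\left(U \right)} = U^{2}$
$E{\left(W,T \right)} = \frac{1}{100 + \frac{12 W}{5 \left(-439 + T\right)}}$ ($E{\left(W,T \right)} = \frac{1}{\frac{W + \left(3 - \frac{8}{5}\right) W}{T - 439} + 10^{2}} = \frac{1}{\frac{W + \frac{7 W}{5}}{-439 + T} + 100} = \frac{1}{\frac{\frac{12}{5} W}{-439 + T} + 100} = \frac{1}{\frac{12 W}{5 \left(-439 + T\right)} + 100} = \frac{1}{100 + \frac{12 W}{5 \left(-439 + T\right)}}$)
$- \frac{250098}{42475} + \frac{E{\left(202,633 \right)}}{400215} = - \frac{250098}{42475} + \frac{\frac{5}{4} \frac{1}{-54875 + 3 \cdot 202 + 125 \cdot 633} \left(-439 + 633\right)}{400215} = \left(-250098\right) \frac{1}{42475} + \frac{5}{4} \frac{1}{-54875 + 606 + 79125} \cdot 194 \cdot \frac{1}{400215} = - \frac{250098}{42475} + \frac{5}{4} \cdot \frac{1}{24856} \cdot 194 \cdot \frac{1}{400215} = - \frac{250098}{42475} + \frac{485}{49712} \cdot \frac{1}{400215} = - \frac{250098}{42475} + \frac{97}{3979097616} = - \frac{995164351446293}{169012171239600}$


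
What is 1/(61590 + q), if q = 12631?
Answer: 1/74221 ≈ 1.3473e-5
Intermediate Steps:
1/(61590 + q) = 1/(61590 + 12631) = 1/74221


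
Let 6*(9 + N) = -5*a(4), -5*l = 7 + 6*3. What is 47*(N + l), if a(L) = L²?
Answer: -3854/3 ≈ -1284.7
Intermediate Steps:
l = -5 (l = -(7 + 6*3)/5 = -(7 + 18)/5 = -⅕*25 = -5)
N = -67/3 (N = -9 + (-5*4²)/6 = -9 + (-5*16)/6 = -9 + (⅙)*(-80) = -9 - 40/3 = -67/3 ≈ -22.333)
47*(N + l) = 47*(-67/3 - 5) = 47*(-82/3) = -3854/3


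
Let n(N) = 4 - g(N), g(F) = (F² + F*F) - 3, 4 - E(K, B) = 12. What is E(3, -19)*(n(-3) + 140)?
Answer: -1032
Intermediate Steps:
E(K, B) = -8 (E(K, B) = 4 - 1*12 = 4 - 12 = -8)
g(F) = -3 + 2*F² (g(F) = (F² + F²) - 3 = 2*F² - 3 = -3 + 2*F²)
n(N) = 7 - 2*N² (n(N) = 4 - (-3 + 2*N²) = 4 + (3 - 2*N²) = 7 - 2*N²)
E(3, -19)*(n(-3) + 140) = -8*((7 - 2*(-3)²) + 140) = -8*((7 - 2*9) + 140) = -8*((7 - 18) + 140) = -8*(-11 + 140) = -8*129 = -1032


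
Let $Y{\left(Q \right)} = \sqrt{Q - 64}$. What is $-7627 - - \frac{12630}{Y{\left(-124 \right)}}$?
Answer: $-7627 - \frac{6315 i \sqrt{47}}{47} \approx -7627.0 - 921.14 i$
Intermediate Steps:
$Y{\left(Q \right)} = \sqrt{-64 + Q}$
$-7627 - - \frac{12630}{Y{\left(-124 \right)}} = -7627 - - \frac{12630}{\sqrt{-64 - 124}} = -7627 - - \frac{12630}{\sqrt{-188}} = -7627 - - \frac{12630}{2 i \sqrt{47}} = -7627 - - 12630 \left(- \frac{i \sqrt{47}}{94}\right) = -7627 - \frac{6315 i \sqrt{47}}{47}$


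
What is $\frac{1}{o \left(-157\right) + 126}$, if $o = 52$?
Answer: $- \frac{1}{8038} \approx -0.00012441$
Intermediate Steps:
$\frac{1}{o \left(-157\right) + 126} = \frac{1}{52 \left(-157\right) + 126} = \frac{1}{-8164 + 126} = \frac{1}{-8038} = - \frac{1}{8038}$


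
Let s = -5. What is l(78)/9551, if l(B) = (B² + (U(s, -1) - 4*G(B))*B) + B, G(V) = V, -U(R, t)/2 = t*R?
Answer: -18954/9551 ≈ -1.9845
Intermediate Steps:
U(R, t) = -2*R*t (U(R, t) = -2*t*R = -2*R*t)
l(B) = B + B² + B*(-10 - 4*B) (l(B) = (B² + (-2*(-5)*(-1) - 4*B)*B) + B = (B² + (-10 - 4*B)*B) + B = (B² + B*(-10 - 4*B)) + B = B + B² + B*(-10 - 4*B))
l(78)/9551 = -3*78*(3 + 78)/9551 = -3*78*81*(1/9551) = -18954*1/9551 = -18954/9551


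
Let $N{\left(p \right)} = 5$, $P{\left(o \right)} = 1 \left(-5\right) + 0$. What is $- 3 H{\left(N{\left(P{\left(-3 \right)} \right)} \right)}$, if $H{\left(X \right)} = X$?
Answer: $-15$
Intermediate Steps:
$P{\left(o \right)} = -5$ ($P{\left(o \right)} = -5 + 0 = -5$)
$- 3 H{\left(N{\left(P{\left(-3 \right)} \right)} \right)} = \left(-3\right) 5 = -15$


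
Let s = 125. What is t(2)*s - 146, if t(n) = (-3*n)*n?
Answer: -1646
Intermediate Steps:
t(n) = -3*n²
t(2)*s - 146 = -3*2²*125 - 146 = -3*4*125 - 146 = -12*125 - 146 = -1500 - 146 = -1646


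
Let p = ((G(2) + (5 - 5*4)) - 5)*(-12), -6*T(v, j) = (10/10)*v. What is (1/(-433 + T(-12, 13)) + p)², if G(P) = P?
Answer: 8666679025/185761 ≈ 46655.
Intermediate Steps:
T(v, j) = -v/6 (T(v, j) = -10/10*v/6 = -10*(⅒)*v/6 = -v/6)
p = 216 (p = ((2 + (5 - 5*4)) - 5)*(-12) = ((2 + (5 - 20)) - 5)*(-12) = ((2 - 15) - 5)*(-12) = (-13 - 5)*(-12) = -18*(-12) = 216)
(1/(-433 + T(-12, 13)) + p)² = (1/(-433 - ⅙*(-12)) + 216)² = (1/(-433 + 2) + 216)² = (1/(-431) + 216)² = (-1/431 + 216)² = (93095/431)² = 8666679025/185761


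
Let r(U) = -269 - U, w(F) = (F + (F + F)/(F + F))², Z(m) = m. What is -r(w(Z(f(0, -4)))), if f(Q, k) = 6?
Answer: 318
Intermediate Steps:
w(F) = (1 + F)² (w(F) = (F + (2*F)/((2*F)))² = (F + (2*F)*(1/(2*F)))² = (F + 1)² = (1 + F)²)
-r(w(Z(f(0, -4)))) = -(-269 - (1 + 6)²) = -(-269 - 1*7²) = -(-269 - 1*49) = -(-269 - 49) = -1*(-318) = 318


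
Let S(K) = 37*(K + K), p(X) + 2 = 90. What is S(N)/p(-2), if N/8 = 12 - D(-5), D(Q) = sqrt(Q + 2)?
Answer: 888/11 - 74*I*sqrt(3)/11 ≈ 80.727 - 11.652*I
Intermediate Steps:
D(Q) = sqrt(2 + Q)
p(X) = 88 (p(X) = -2 + 90 = 88)
N = 96 - 8*I*sqrt(3) (N = 8*(12 - sqrt(2 - 5)) = 8*(12 - sqrt(-3)) = 8*(12 - I*sqrt(3)) = 96 - 8*I*sqrt(3) ≈ 96.0 - 13.856*I)
S(K) = 74*K (S(K) = 37*(2*K) = 74*K)
S(N)/p(-2) = (74*(96 - 8*I*sqrt(3)))/88 = (7104 - 592*I*sqrt(3))*(1/88) = 888/11 - 74*I*sqrt(3)/11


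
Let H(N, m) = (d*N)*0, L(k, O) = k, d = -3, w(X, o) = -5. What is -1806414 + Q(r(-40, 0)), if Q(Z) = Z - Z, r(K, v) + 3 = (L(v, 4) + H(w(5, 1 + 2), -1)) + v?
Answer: -1806414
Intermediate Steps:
H(N, m) = 0 (H(N, m) = -3*N*0 = 0)
r(K, v) = -3 + 2*v (r(K, v) = -3 + ((v + 0) + v) = -3 + (v + v) = -3 + 2*v)
Q(Z) = 0
-1806414 + Q(r(-40, 0)) = -1806414 + 0 = -1806414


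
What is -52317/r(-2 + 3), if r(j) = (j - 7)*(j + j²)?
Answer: 17439/4 ≈ 4359.8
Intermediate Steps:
r(j) = (-7 + j)*(j + j²)
-52317/r(-2 + 3) = -52317/((-2 + 3)*(-7 + (-2 + 3)² - 6*(-2 + 3))) = -52317/(1*(-7 + 1² - 6*1)) = -52317/(1*(-7 + 1 - 6)) = -52317/(1*(-12)) = -52317/(-12) = -1/12*(-52317) = 17439/4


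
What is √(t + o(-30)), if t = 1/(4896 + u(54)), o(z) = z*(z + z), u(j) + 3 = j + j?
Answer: √45018006801/5001 ≈ 42.426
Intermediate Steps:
u(j) = -3 + 2*j (u(j) = -3 + (j + j) = -3 + 2*j)
o(z) = 2*z² (o(z) = z*(2*z) = 2*z²)
t = 1/5001 (t = 1/(4896 + (-3 + 2*54)) = 1/(4896 + (-3 + 108)) = 1/(4896 + 105) = 1/5001 ≈ 0.00019996)
√(t + o(-30)) = √(1/5001 + 2*(-30)²) = √(1/5001 + 2*900) = √(1/5001 + 1800) = √(9001801/5001) = √45018006801/5001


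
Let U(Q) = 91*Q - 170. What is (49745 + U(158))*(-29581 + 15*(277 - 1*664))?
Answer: -2263040858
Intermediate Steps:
U(Q) = -170 + 91*Q
(49745 + U(158))*(-29581 + 15*(277 - 1*664)) = (49745 + (-170 + 91*158))*(-29581 + 15*(277 - 1*664)) = (49745 + (-170 + 14378))*(-29581 + 15*(277 - 664)) = (49745 + 14208)*(-29581 + 15*(-387)) = 63953*(-29581 - 5805) = 63953*(-35386) = -2263040858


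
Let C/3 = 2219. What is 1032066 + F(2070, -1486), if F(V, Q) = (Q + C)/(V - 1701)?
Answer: 380837525/369 ≈ 1.0321e+6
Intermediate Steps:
C = 6657 (C = 3*2219 = 6657)
F(V, Q) = (6657 + Q)/(-1701 + V) (F(V, Q) = (Q + 6657)/(V - 1701) = (6657 + Q)/(-1701 + V))
1032066 + F(2070, -1486) = 1032066 + (6657 - 1486)/(-1701 + 2070) = 1032066 + 5171/369 = 380837525/369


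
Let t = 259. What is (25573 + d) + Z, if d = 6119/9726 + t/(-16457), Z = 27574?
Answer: 1215264080329/22865826 ≈ 53148.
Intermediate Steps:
d = 14025907/22865826 (d = 6119/9726 + 259/(-16457) = 6119*(1/9726) + 259*(-1/16457) = 6119/9726 - 37/2351 = 14025907/22865826 ≈ 0.61340)
(25573 + d) + Z = (25573 + 14025907/22865826) + 27574 = 584761794205/22865826 + 27574 = 1215264080329/22865826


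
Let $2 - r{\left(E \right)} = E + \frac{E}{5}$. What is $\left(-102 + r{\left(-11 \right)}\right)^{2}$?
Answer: $\frac{188356}{25} \approx 7534.2$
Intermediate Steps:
$r{\left(E \right)} = 2 - \frac{6 E}{5}$ ($r{\left(E \right)} = 2 - \left(E + \frac{E}{5}\right) = 2 - \frac{6 E}{5}$)
$\left(-102 + r{\left(-11 \right)}\right)^{2} = \left(-102 + \left(2 - - \frac{66}{5}\right)\right)^{2} = \left(-102 + \left(2 + \frac{66}{5}\right)\right)^{2} = \left(-102 + \frac{76}{5}\right)^{2} = \left(- \frac{434}{5}\right)^{2} = \frac{188356}{25}$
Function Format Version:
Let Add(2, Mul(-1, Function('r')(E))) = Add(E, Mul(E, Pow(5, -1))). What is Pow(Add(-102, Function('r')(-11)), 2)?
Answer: Rational(188356, 25) ≈ 7534.2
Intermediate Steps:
Function('r')(E) = Add(2, Mul(Rational(-6, 5), E)) (Function('r')(E) = Add(2, Mul(-1, Add(E, Mul(E, Pow(5, -1))))) = Add(2, Mul(-1, Add(E, Mul(E, Rational(1, 5))))) = Add(2, Mul(-1, Add(E, Mul(Rational(1, 5), E)))) = Add(2, Mul(-1, Mul(Rational(6, 5), E))) = Add(2, Mul(Rational(-6, 5), E)))
Pow(Add(-102, Function('r')(-11)), 2) = Pow(Add(-102, Add(2, Mul(Rational(-6, 5), -11))), 2) = Pow(Add(-102, Add(2, Rational(66, 5))), 2) = Pow(Add(-102, Rational(76, 5)), 2) = Pow(Rational(-434, 5), 2) = Rational(188356, 25)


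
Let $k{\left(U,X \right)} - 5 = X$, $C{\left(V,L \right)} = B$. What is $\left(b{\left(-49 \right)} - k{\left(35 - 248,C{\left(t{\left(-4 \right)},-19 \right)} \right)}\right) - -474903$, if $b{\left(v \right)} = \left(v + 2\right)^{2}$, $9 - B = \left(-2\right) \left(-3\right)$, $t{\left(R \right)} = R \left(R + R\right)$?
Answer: $477104$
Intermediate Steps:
$t{\left(R \right)} = 2 R^{2}$ ($t{\left(R \right)} = R 2 R = 2 R^{2}$)
$B = 3$ ($B = 9 - \left(-2\right) \left(-3\right) = 9 - 6 = 3$)
$C{\left(V,L \right)} = 3$
$k{\left(U,X \right)} = 5 + X$
$b{\left(v \right)} = \left(2 + v\right)^{2}$
$\left(b{\left(-49 \right)} - k{\left(35 - 248,C{\left(t{\left(-4 \right)},-19 \right)} \right)}\right) - -474903 = \left(\left(2 - 49\right)^{2} - \left(5 + 3\right)\right) - -474903 = \left(\left(-47\right)^{2} - 8\right) + 474903 = \left(2209 - 8\right) + 474903 = 2201 + 474903 = 477104$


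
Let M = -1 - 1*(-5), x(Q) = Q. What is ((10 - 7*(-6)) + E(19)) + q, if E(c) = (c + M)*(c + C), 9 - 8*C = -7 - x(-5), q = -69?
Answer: 3613/8 ≈ 451.63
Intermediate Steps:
M = 4 (M = -1 + 5 = 4)
C = 11/8 (C = 9/8 - (-7 - 1*(-5))/8 = 9/8 - (-7 + 5)/8 = 9/8 - ⅛*(-2) = 9/8 + ¼ = 11/8 ≈ 1.3750)
E(c) = (4 + c)*(11/8 + c) (E(c) = (c + 4)*(c + 11/8) = (4 + c)*(11/8 + c))
((10 - 7*(-6)) + E(19)) + q = ((10 - 7*(-6)) + (11/2 + 19² + (43/8)*19)) - 69 = ((10 + 42) + (11/2 + 361 + 817/8)) - 69 = (52 + 3749/8) - 69 = 4165/8 - 69 = 3613/8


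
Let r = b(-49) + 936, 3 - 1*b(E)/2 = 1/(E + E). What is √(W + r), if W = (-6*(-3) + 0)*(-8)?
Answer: √39103/7 ≈ 28.249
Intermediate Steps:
b(E) = 6 - 1/E (b(E) = 6 - 2/(E + E) = 6 - 2*1/(2*E) = 6 - 1/E)
r = 46159/49 (r = (6 - 1/(-49)) + 936 = (6 - 1*(-1/49)) + 936 = (6 + 1/49) + 936 = 295/49 + 936 = 46159/49 ≈ 942.02)
W = -144 (W = (18 + 0)*(-8) = 18*(-8) = -144)
√(W + r) = √(-144 + 46159/49) = √(39103/49) = √39103/7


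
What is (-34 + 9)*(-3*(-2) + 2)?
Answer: -200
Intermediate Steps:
(-34 + 9)*(-3*(-2) + 2) = -25*(6 + 2) = -25*8 = -200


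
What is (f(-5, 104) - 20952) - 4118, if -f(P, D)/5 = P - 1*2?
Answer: -25035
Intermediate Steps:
f(P, D) = 10 - 5*P (f(P, D) = -5*(P - 1*2) = -5*(P - 2) = -5*(-2 + P) = 10 - 5*P)
(f(-5, 104) - 20952) - 4118 = ((10 - 5*(-5)) - 20952) - 4118 = ((10 + 25) - 20952) - 4118 = (35 - 20952) - 4118 = -20917 - 4118 = -25035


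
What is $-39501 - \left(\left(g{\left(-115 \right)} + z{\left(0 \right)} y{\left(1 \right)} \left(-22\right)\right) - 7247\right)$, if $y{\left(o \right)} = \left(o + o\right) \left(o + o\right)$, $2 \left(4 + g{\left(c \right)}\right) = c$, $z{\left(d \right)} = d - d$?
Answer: $- \frac{64385}{2} \approx -32193.0$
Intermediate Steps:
$z{\left(d \right)} = 0$
$g{\left(c \right)} = -4 + \frac{c}{2}$
$y{\left(o \right)} = 4 o^{2}$ ($y{\left(o \right)} = 2 o 2 o = 4 o^{2}$)
$-39501 - \left(\left(g{\left(-115 \right)} + z{\left(0 \right)} y{\left(1 \right)} \left(-22\right)\right) - 7247\right) = -39501 - \left(\left(\left(-4 + \frac{1}{2} \left(-115\right)\right) + 0 \cdot 4 \cdot 1^{2} \left(-22\right)\right) - 7247\right) = -39501 - \left(\left(\left(-4 - \frac{115}{2}\right) + 0 \cdot 4 \cdot 1 \left(-22\right)\right) - 7247\right) = -39501 - \left(\left(- \frac{123}{2} + 0 \cdot 4 \left(-22\right)\right) - 7247\right) = -39501 - \left(\left(- \frac{123}{2} + 0 \left(-22\right)\right) - 7247\right) = -39501 - \left(\left(- \frac{123}{2} + 0\right) - 7247\right) = -39501 - \left(- \frac{123}{2} - 7247\right) = -39501 - - \frac{14617}{2} = -39501 + \frac{14617}{2} = - \frac{64385}{2}$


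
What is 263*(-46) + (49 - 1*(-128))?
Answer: -11921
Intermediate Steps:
263*(-46) + (49 - 1*(-128)) = -12098 + (49 + 128) = -12098 + 177 = -11921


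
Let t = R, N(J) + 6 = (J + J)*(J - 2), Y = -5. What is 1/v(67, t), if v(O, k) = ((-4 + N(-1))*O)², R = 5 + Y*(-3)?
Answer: 1/71824 ≈ 1.3923e-5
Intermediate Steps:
N(J) = -6 + 2*J*(-2 + J) (N(J) = -6 + (J + J)*(J - 2) = -6 + (2*J)*(-2 + J) = -6 + 2*J*(-2 + J))
R = 20 (R = 5 - 5*(-3) = 5 + 15 = 20)
t = 20
v(O, k) = 16*O² (v(O, k) = ((-4 + (-6 - 4*(-1) + 2*(-1)²))*O)² = ((-4 + (-6 + 4 + 2*1))*O)² = ((-4 + (-6 + 4 + 2))*O)² = ((-4 + 0)*O)² = (-4*O)² = 16*O²)
1/v(67, t) = 1/(16*67²) = 1/(16*4489) = 1/71824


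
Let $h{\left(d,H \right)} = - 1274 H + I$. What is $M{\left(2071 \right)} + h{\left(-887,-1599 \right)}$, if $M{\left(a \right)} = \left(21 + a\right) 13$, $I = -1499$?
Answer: $2062823$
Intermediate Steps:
$M{\left(a \right)} = 273 + 13 a$
$h{\left(d,H \right)} = -1499 - 1274 H$ ($h{\left(d,H \right)} = - 1274 H - 1499 = -1499 - 1274 H$)
$M{\left(2071 \right)} + h{\left(-887,-1599 \right)} = \left(273 + 13 \cdot 2071\right) - -2035627 = \left(273 + 26923\right) + \left(-1499 + 2037126\right) = 27196 + 2035627 = 2062823$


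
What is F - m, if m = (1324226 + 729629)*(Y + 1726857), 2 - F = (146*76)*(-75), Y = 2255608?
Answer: -8179404820373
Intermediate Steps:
F = 832202 (F = 2 - 146*76*(-75) = 2 - 11096*(-75) = 2 - 1*(-832200) = 2 + 832200 = 832202)
m = 8179405652575 (m = (1324226 + 729629)*(2255608 + 1726857) = 2053855*3982465 = 8179405652575)
F - m = 832202 - 1*8179405652575 = 832202 - 8179405652575 = -8179404820373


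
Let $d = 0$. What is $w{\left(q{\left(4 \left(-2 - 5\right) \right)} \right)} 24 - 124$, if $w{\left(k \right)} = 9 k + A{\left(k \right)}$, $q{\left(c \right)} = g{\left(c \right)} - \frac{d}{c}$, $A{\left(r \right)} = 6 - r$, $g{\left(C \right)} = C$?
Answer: $-5356$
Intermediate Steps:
$q{\left(c \right)} = c$ ($q{\left(c \right)} = c - \frac{0}{c} = c - 0 = c + 0 = c$)
$w{\left(k \right)} = 6 + 8 k$ ($w{\left(k \right)} = 9 k - \left(-6 + k\right) = 6 + 8 k$)
$w{\left(q{\left(4 \left(-2 - 5\right) \right)} \right)} 24 - 124 = \left(6 + 8 \cdot 4 \left(-2 - 5\right)\right) 24 - 124 = \left(6 + 8 \cdot 4 \left(-7\right)\right) 24 - 124 = \left(6 + 8 \left(-28\right)\right) 24 - 124 = \left(6 - 224\right) 24 - 124 = \left(-218\right) 24 - 124 = -5232 - 124 = -5356$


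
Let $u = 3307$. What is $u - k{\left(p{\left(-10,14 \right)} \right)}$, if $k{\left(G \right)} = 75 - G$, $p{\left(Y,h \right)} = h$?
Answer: $3246$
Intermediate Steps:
$u - k{\left(p{\left(-10,14 \right)} \right)} = 3307 - \left(75 - 14\right) = 3307 - 61 = 3246$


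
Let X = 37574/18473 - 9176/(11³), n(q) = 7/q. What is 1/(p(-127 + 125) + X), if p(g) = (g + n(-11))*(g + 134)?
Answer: -24587563/8675969178 ≈ -0.0028340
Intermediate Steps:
p(g) = (134 + g)*(-7/11 + g) (p(g) = (g + 7/(-11))*(g + 134) = (g + 7*(-1/11))*(134 + g) = (g - 7/11)*(134 + g) = (-7/11 + g)*(134 + g) = (134 + g)*(-7/11 + g))
X = -119497254/24587563 (X = 37574*(1/18473) - 9176/1331 = 37574/18473 - 9176*1/1331 = 37574/18473 - 9176/1331 = -119497254/24587563 ≈ -4.8601)
1/(p(-127 + 125) + X) = 1/((-938/11 + (-127 + 125)² + 1467*(-127 + 125)/11) - 119497254/24587563) = 1/((-938/11 + (-2)² + (1467/11)*(-2)) - 119497254/24587563) = 1/((-938/11 + 4 - 2934/11) - 119497254/24587563) = 1/(-348 - 119497254/24587563) = 1/(-8675969178/24587563) = -24587563/8675969178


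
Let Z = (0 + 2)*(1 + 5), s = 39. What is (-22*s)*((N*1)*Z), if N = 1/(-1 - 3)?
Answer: 2574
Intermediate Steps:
Z = 12 (Z = 2*6 = 12)
N = -1/4 (N = 1/(-4) = -1/4 ≈ -0.25000)
(-22*s)*((N*1)*Z) = (-22*39)*(-1/4*1*12) = -(-429)*12/2 = -858*(-3) = 2574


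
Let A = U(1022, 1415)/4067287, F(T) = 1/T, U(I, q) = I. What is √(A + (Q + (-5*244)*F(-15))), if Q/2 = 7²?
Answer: 4*√34056319649313/1743123 ≈ 13.392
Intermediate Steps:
Q = 98 (Q = 2*7² = 2*49 = 98)
A = 146/581041 (A = 1022/4067287 = 1022*(1/4067287) = 146/581041 ≈ 0.00025127)
√(A + (Q + (-5*244)*F(-15))) = √(146/581041 + (98 - 5*244/(-15))) = √(146/581041 + (98 - 1220*(-1/15))) = √(146/581041 + (98 + 244/3)) = √(146/581041 + 538/3) = √(312600496/1743123) = 4*√34056319649313/1743123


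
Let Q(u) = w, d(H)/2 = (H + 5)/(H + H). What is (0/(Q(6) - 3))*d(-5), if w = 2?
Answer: 0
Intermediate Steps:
d(H) = (5 + H)/H (d(H) = 2*((H + 5)/(H + H)) = 2*((5 + H)/((2*H))) = 2*((5 + H)*(1/(2*H))) = 2*((5 + H)/(2*H)) = (5 + H)/H)
Q(u) = 2
(0/(Q(6) - 3))*d(-5) = (0/(2 - 3))*((5 - 5)/(-5)) = (0/(-1))*(-1/5*0) = (0*(-1))*0 = 0*0 = 0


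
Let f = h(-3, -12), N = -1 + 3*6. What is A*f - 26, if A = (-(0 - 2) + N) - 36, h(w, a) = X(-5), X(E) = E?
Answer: 59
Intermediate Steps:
h(w, a) = -5
N = 17 (N = -1 + 18 = 17)
A = -17 (A = (-(0 - 2) + 17) - 36 = (-1*(-2) + 17) - 36 = (2 + 17) - 36 = 19 - 36 = -17)
f = -5
A*f - 26 = -17*(-5) - 26 = 85 - 26 = 59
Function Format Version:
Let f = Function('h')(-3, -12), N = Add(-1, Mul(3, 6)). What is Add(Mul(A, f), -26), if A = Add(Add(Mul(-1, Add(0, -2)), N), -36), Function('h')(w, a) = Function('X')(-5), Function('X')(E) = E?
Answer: 59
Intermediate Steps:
Function('h')(w, a) = -5
N = 17 (N = Add(-1, 18) = 17)
A = -17 (A = Add(Add(Mul(-1, Add(0, -2)), 17), -36) = Add(Add(Mul(-1, -2), 17), -36) = Add(Add(2, 17), -36) = Add(19, -36) = -17)
f = -5
Add(Mul(A, f), -26) = Add(Mul(-17, -5), -26) = Add(85, -26) = 59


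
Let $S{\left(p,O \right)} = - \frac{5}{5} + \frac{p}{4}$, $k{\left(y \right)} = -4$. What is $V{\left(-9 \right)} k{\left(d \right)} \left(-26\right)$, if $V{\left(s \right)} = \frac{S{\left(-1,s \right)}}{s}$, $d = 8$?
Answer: $\frac{130}{9} \approx 14.444$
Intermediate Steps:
$S{\left(p,O \right)} = -1 + \frac{p}{4}$ ($S{\left(p,O \right)} = \left(-5\right) \frac{1}{5} + p \frac{1}{4} = -1 + \frac{p}{4}$)
$V{\left(s \right)} = - \frac{5}{4 s}$ ($V{\left(s \right)} = \frac{-1 + \frac{1}{4} \left(-1\right)}{s} = \frac{-1 - \frac{1}{4}}{s} = - \frac{5}{4 s}$)
$V{\left(-9 \right)} k{\left(d \right)} \left(-26\right) = - \frac{5}{4 \left(-9\right)} \left(-4\right) \left(-26\right) = \left(- \frac{5}{4}\right) \left(- \frac{1}{9}\right) \left(-4\right) \left(-26\right) = \frac{5}{36} \left(-4\right) \left(-26\right) = \left(- \frac{5}{9}\right) \left(-26\right) = \frac{130}{9}$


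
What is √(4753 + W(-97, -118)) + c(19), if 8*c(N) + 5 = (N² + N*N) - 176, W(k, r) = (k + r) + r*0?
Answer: 541/8 + √4538 ≈ 134.99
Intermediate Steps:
W(k, r) = k + r (W(k, r) = (k + r) + 0 = k + r)
c(N) = -181/8 + N²/4 (c(N) = -5/8 + ((N² + N*N) - 176)/8 = -5/8 + ((N² + N²) - 176)/8 = -5/8 + (2*N² - 176)/8 = -5/8 + (-176 + 2*N²)/8 = -5/8 + (-22 + N²/4) = -181/8 + N²/4)
√(4753 + W(-97, -118)) + c(19) = √(4753 + (-97 - 118)) + (-181/8 + (¼)*19²) = √(4753 - 215) + (-181/8 + (¼)*361) = √4538 + (-181/8 + 361/4) = √4538 + 541/8 = 541/8 + √4538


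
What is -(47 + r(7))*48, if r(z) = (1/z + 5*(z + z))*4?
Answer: -110064/7 ≈ -15723.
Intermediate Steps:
r(z) = 4/z + 40*z (r(z) = (1/z + 5*(2*z))*4 = (1/z + 10*z)*4 = 4/z + 40*z)
-(47 + r(7))*48 = -(47 + (4/7 + 40*7))*48 = -(47 + (4*(⅐) + 280))*48 = -(47 + (4/7 + 280))*48 = -(47 + 1964/7)*48 = -2293*48/7 = -1*110064/7 = -110064/7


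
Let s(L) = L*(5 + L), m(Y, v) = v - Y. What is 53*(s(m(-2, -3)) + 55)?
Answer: 2703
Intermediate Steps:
53*(s(m(-2, -3)) + 55) = 53*((-3 - 1*(-2))*(5 + (-3 - 1*(-2))) + 55) = 53*((-3 + 2)*(5 + (-3 + 2)) + 55) = 53*(-(5 - 1) + 55) = 53*(-1*4 + 55) = 53*(-4 + 55) = 53*51 = 2703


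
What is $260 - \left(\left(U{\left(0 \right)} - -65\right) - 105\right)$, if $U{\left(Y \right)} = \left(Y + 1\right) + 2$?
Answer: $297$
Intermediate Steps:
$U{\left(Y \right)} = 3 + Y$ ($U{\left(Y \right)} = \left(1 + Y\right) + 2 = 3 + Y$)
$260 - \left(\left(U{\left(0 \right)} - -65\right) - 105\right) = 260 - \left(\left(\left(3 + 0\right) - -65\right) - 105\right) = 260 - \left(\left(3 + 65\right) - 105\right) = 260 - \left(68 - 105\right) = 260 - -37 = 260 + 37 = 297$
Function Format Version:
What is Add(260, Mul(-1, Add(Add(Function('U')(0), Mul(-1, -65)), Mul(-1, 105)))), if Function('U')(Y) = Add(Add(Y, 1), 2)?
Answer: 297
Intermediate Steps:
Function('U')(Y) = Add(3, Y) (Function('U')(Y) = Add(Add(1, Y), 2) = Add(3, Y))
Add(260, Mul(-1, Add(Add(Function('U')(0), Mul(-1, -65)), Mul(-1, 105)))) = Add(260, Mul(-1, Add(Add(Add(3, 0), Mul(-1, -65)), Mul(-1, 105)))) = Add(260, Mul(-1, Add(Add(3, 65), -105))) = Add(260, Mul(-1, Add(68, -105))) = Add(260, Mul(-1, -37)) = Add(260, 37) = 297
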